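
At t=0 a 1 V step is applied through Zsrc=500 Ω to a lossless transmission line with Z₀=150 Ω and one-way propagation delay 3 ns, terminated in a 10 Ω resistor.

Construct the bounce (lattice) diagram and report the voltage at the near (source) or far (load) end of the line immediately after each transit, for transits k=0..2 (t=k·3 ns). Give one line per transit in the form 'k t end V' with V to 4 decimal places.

Γ_L=-0.875000, Γ_S=0.538462; launch V₁=1·150/650=0.230769
k=0 src: V=0.2308
k=1 load: inc=0.230769, refl=0.230769·-0.875000=-0.2019; V=0.000000+0.230769+-0.201923=0.0288
k=2 src: inc=-0.201923, refl=-0.201923·0.538462=-0.1087; V=0.230769+-0.201923+-0.108728=-0.0799

0 0 source 0.2308
1 3 load 0.0288
2 6 source -0.0799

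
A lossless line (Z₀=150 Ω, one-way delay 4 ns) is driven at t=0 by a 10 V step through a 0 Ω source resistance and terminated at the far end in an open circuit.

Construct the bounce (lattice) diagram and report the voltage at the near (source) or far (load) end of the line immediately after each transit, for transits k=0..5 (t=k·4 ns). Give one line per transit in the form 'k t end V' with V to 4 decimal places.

0 0 source 10.0000
1 4 load 20.0000
2 8 source 10.0000
3 12 load 0.0000
4 16 source 10.0000
5 20 load 20.0000

Γ_L=1.000000, Γ_S=-1.000000; launch V₁=10·150/150=10.000000
k=0 src: V=10.0000
k=1 load: inc=10.000000, refl=10.000000·1.000000=10.0000; V=0.000000+10.000000+10.000000=20.0000
k=2 src: inc=10.000000, refl=10.000000·-1.000000=-10.0000; V=10.000000+10.000000+-10.000000=10.0000
k=3 load: inc=-10.000000, refl=-10.000000·1.000000=-10.0000; V=20.000000+-10.000000+-10.000000=0.0000
k=4 src: inc=-10.000000, refl=-10.000000·-1.000000=10.0000; V=10.000000+-10.000000+10.000000=10.0000
k=5 load: inc=10.000000, refl=10.000000·1.000000=10.0000; V=0.000000+10.000000+10.000000=20.0000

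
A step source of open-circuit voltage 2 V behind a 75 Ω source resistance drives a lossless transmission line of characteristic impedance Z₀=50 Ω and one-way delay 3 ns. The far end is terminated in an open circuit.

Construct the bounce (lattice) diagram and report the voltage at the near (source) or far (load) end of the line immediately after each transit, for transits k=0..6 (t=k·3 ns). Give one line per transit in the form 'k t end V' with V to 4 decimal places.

Γ_L=1.000000, Γ_S=0.200000; launch V₁=2·50/125=0.800000
k=0 src: V=0.8000
k=1 load: inc=0.800000, refl=0.800000·1.000000=0.8000; V=0.000000+0.800000+0.800000=1.6000
k=2 src: inc=0.800000, refl=0.800000·0.200000=0.1600; V=0.800000+0.800000+0.160000=1.7600
k=3 load: inc=0.160000, refl=0.160000·1.000000=0.1600; V=1.600000+0.160000+0.160000=1.9200
k=4 src: inc=0.160000, refl=0.160000·0.200000=0.0320; V=1.760000+0.160000+0.032000=1.9520
k=5 load: inc=0.032000, refl=0.032000·1.000000=0.0320; V=1.920000+0.032000+0.032000=1.9840
k=6 src: inc=0.032000, refl=0.032000·0.200000=0.0064; V=1.952000+0.032000+0.006400=1.9904

0 0 source 0.8000
1 3 load 1.6000
2 6 source 1.7600
3 9 load 1.9200
4 12 source 1.9520
5 15 load 1.9840
6 18 source 1.9904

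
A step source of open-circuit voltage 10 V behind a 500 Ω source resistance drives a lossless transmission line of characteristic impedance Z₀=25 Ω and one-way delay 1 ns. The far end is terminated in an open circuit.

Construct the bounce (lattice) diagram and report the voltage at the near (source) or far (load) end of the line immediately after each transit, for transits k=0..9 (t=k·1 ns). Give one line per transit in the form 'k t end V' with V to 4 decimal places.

Γ_L=1.000000, Γ_S=0.904762; launch V₁=10·25/525=0.476190
k=0 src: V=0.4762
k=1 load: inc=0.476190, refl=0.476190·1.000000=0.4762; V=0.000000+0.476190+0.476190=0.9524
k=2 src: inc=0.476190, refl=0.476190·0.904762=0.4308; V=0.476190+0.476190+0.430839=1.3832
k=3 load: inc=0.430839, refl=0.430839·1.000000=0.4308; V=0.952381+0.430839+0.430839=1.8141
k=4 src: inc=0.430839, refl=0.430839·0.904762=0.3898; V=1.383220+0.430839+0.389807=2.2039
k=5 load: inc=0.389807, refl=0.389807·1.000000=0.3898; V=1.814059+0.389807+0.389807=2.5937
k=6 src: inc=0.389807, refl=0.389807·0.904762=0.3527; V=2.203866+0.389807+0.352682=2.9464
k=7 load: inc=0.352682, refl=0.352682·1.000000=0.3527; V=2.593672+0.352682+0.352682=3.2990
k=8 src: inc=0.352682, refl=0.352682·0.904762=0.3191; V=2.946355+0.352682+0.319093=3.6181
k=9 load: inc=0.319093, refl=0.319093·1.000000=0.3191; V=3.299037+0.319093+0.319093=3.9372

0 0 source 0.4762
1 1 load 0.9524
2 2 source 1.3832
3 3 load 1.8141
4 4 source 2.2039
5 5 load 2.5937
6 6 source 2.9464
7 7 load 3.2990
8 8 source 3.6181
9 9 load 3.9372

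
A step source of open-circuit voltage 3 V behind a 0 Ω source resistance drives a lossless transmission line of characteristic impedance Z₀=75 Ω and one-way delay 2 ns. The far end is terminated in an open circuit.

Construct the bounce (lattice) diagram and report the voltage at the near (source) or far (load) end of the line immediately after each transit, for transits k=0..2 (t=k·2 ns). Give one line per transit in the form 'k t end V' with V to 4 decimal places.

0 0 source 3.0000
1 2 load 6.0000
2 4 source 3.0000

Γ_L=1.000000, Γ_S=-1.000000; launch V₁=3·75/75=3.000000
k=0 src: V=3.0000
k=1 load: inc=3.000000, refl=3.000000·1.000000=3.0000; V=0.000000+3.000000+3.000000=6.0000
k=2 src: inc=3.000000, refl=3.000000·-1.000000=-3.0000; V=3.000000+3.000000+-3.000000=3.0000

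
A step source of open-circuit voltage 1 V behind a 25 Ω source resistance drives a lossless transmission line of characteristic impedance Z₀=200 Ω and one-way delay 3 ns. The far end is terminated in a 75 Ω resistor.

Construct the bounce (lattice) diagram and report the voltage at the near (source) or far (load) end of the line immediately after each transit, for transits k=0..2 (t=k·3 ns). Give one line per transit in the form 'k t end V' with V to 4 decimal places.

Γ_L=-0.454545, Γ_S=-0.777778; launch V₁=1·200/225=0.888889
k=0 src: V=0.8889
k=1 load: inc=0.888889, refl=0.888889·-0.454545=-0.4040; V=0.000000+0.888889+-0.404040=0.4848
k=2 src: inc=-0.404040, refl=-0.404040·-0.777778=0.3143; V=0.888889+-0.404040+0.314254=0.7991

0 0 source 0.8889
1 3 load 0.4848
2 6 source 0.7991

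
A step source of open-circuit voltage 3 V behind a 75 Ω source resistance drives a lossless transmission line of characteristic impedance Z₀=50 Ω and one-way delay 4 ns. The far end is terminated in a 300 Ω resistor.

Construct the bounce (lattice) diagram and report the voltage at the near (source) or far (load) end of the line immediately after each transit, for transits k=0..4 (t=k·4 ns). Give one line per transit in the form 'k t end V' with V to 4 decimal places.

Γ_L=0.714286, Γ_S=0.200000; launch V₁=3·50/125=1.200000
k=0 src: V=1.2000
k=1 load: inc=1.200000, refl=1.200000·0.714286=0.8571; V=0.000000+1.200000+0.857143=2.0571
k=2 src: inc=0.857143, refl=0.857143·0.200000=0.1714; V=1.200000+0.857143+0.171429=2.2286
k=3 load: inc=0.171429, refl=0.171429·0.714286=0.1224; V=2.057143+0.171429+0.122449=2.3510
k=4 src: inc=0.122449, refl=0.122449·0.200000=0.0245; V=2.228571+0.122449+0.024490=2.3755

0 0 source 1.2000
1 4 load 2.0571
2 8 source 2.2286
3 12 load 2.3510
4 16 source 2.3755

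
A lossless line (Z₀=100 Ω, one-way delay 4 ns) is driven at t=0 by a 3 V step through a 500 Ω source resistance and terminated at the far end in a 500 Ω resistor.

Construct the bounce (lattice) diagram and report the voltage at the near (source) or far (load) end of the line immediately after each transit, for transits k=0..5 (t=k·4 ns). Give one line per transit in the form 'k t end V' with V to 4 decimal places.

Γ_L=0.666667, Γ_S=0.666667; launch V₁=3·100/600=0.500000
k=0 src: V=0.5000
k=1 load: inc=0.500000, refl=0.500000·0.666667=0.3333; V=0.000000+0.500000+0.333333=0.8333
k=2 src: inc=0.333333, refl=0.333333·0.666667=0.2222; V=0.500000+0.333333+0.222222=1.0556
k=3 load: inc=0.222222, refl=0.222222·0.666667=0.1481; V=0.833333+0.222222+0.148148=1.2037
k=4 src: inc=0.148148, refl=0.148148·0.666667=0.0988; V=1.055556+0.148148+0.098765=1.3025
k=5 load: inc=0.098765, refl=0.098765·0.666667=0.0658; V=1.203704+0.098765+0.065844=1.3683

0 0 source 0.5000
1 4 load 0.8333
2 8 source 1.0556
3 12 load 1.2037
4 16 source 1.3025
5 20 load 1.3683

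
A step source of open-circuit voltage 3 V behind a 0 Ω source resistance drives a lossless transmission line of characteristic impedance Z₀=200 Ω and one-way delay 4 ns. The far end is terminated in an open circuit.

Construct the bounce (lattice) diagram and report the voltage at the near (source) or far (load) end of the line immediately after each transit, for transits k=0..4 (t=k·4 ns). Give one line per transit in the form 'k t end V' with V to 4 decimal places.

Γ_L=1.000000, Γ_S=-1.000000; launch V₁=3·200/200=3.000000
k=0 src: V=3.0000
k=1 load: inc=3.000000, refl=3.000000·1.000000=3.0000; V=0.000000+3.000000+3.000000=6.0000
k=2 src: inc=3.000000, refl=3.000000·-1.000000=-3.0000; V=3.000000+3.000000+-3.000000=3.0000
k=3 load: inc=-3.000000, refl=-3.000000·1.000000=-3.0000; V=6.000000+-3.000000+-3.000000=0.0000
k=4 src: inc=-3.000000, refl=-3.000000·-1.000000=3.0000; V=3.000000+-3.000000+3.000000=3.0000

0 0 source 3.0000
1 4 load 6.0000
2 8 source 3.0000
3 12 load 0.0000
4 16 source 3.0000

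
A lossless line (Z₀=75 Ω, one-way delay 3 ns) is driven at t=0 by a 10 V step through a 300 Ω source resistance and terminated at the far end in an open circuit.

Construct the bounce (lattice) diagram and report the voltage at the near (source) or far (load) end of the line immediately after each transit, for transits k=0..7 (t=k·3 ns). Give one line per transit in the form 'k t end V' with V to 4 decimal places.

0 0 source 2.0000
1 3 load 4.0000
2 6 source 5.2000
3 9 load 6.4000
4 12 source 7.1200
5 15 load 7.8400
6 18 source 8.2720
7 21 load 8.7040

Γ_L=1.000000, Γ_S=0.600000; launch V₁=10·75/375=2.000000
k=0 src: V=2.0000
k=1 load: inc=2.000000, refl=2.000000·1.000000=2.0000; V=0.000000+2.000000+2.000000=4.0000
k=2 src: inc=2.000000, refl=2.000000·0.600000=1.2000; V=2.000000+2.000000+1.200000=5.2000
k=3 load: inc=1.200000, refl=1.200000·1.000000=1.2000; V=4.000000+1.200000+1.200000=6.4000
k=4 src: inc=1.200000, refl=1.200000·0.600000=0.7200; V=5.200000+1.200000+0.720000=7.1200
k=5 load: inc=0.720000, refl=0.720000·1.000000=0.7200; V=6.400000+0.720000+0.720000=7.8400
k=6 src: inc=0.720000, refl=0.720000·0.600000=0.4320; V=7.120000+0.720000+0.432000=8.2720
k=7 load: inc=0.432000, refl=0.432000·1.000000=0.4320; V=7.840000+0.432000+0.432000=8.7040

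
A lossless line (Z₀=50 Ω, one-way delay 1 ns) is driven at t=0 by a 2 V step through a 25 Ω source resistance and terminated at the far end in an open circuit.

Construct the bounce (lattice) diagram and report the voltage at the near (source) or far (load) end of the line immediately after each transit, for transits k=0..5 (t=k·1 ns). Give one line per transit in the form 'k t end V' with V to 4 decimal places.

0 0 source 1.3333
1 1 load 2.6667
2 2 source 2.2222
3 3 load 1.7778
4 4 source 1.9259
5 5 load 2.0741

Γ_L=1.000000, Γ_S=-0.333333; launch V₁=2·50/75=1.333333
k=0 src: V=1.3333
k=1 load: inc=1.333333, refl=1.333333·1.000000=1.3333; V=0.000000+1.333333+1.333333=2.6667
k=2 src: inc=1.333333, refl=1.333333·-0.333333=-0.4444; V=1.333333+1.333333+-0.444444=2.2222
k=3 load: inc=-0.444444, refl=-0.444444·1.000000=-0.4444; V=2.666667+-0.444444+-0.444444=1.7778
k=4 src: inc=-0.444444, refl=-0.444444·-0.333333=0.1481; V=2.222222+-0.444444+0.148148=1.9259
k=5 load: inc=0.148148, refl=0.148148·1.000000=0.1481; V=1.777778+0.148148+0.148148=2.0741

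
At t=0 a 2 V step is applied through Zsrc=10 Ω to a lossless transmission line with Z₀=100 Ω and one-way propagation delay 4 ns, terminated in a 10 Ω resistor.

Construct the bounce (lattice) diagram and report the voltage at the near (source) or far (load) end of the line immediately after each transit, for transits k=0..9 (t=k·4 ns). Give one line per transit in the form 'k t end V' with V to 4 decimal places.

Γ_L=-0.818182, Γ_S=-0.818182; launch V₁=2·100/110=1.818182
k=0 src: V=1.8182
k=1 load: inc=1.818182, refl=1.818182·-0.818182=-1.4876; V=0.000000+1.818182+-1.487603=0.3306
k=2 src: inc=-1.487603, refl=-1.487603·-0.818182=1.2171; V=1.818182+-1.487603+1.217130=1.5477
k=3 load: inc=1.217130, refl=1.217130·-0.818182=-0.9958; V=0.330579+1.217130+-0.995834=0.5519
k=4 src: inc=-0.995834, refl=-0.995834·-0.818182=0.8148; V=1.547708+-0.995834+0.814773=1.3666
k=5 load: inc=0.814773, refl=0.814773·-0.818182=-0.6666; V=0.551875+0.814773+-0.666632=0.7000
k=6 src: inc=-0.666632, refl=-0.666632·-0.818182=0.5454; V=1.366648+-0.666632+0.545427=1.2454
k=7 load: inc=0.545427, refl=0.545427·-0.818182=-0.4463; V=0.700015+0.545427+-0.446258=0.7992
k=8 src: inc=-0.446258, refl=-0.446258·-0.818182=0.3651; V=1.245442+-0.446258+0.365120=1.1643
k=9 load: inc=0.365120, refl=0.365120·-0.818182=-0.2987; V=0.799184+0.365120+-0.298735=0.8656

0 0 source 1.8182
1 4 load 0.3306
2 8 source 1.5477
3 12 load 0.5519
4 16 source 1.3666
5 20 load 0.7000
6 24 source 1.2454
7 28 load 0.7992
8 32 source 1.1643
9 36 load 0.8656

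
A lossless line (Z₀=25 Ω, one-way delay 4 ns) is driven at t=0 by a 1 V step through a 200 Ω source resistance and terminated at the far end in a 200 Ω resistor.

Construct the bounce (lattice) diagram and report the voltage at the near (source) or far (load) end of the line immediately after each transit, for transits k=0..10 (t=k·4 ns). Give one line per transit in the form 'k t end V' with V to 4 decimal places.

0 0 source 0.1111
1 4 load 0.1975
2 8 source 0.2647
3 12 load 0.3170
4 16 source 0.3577
5 20 load 0.3893
6 24 source 0.4139
7 28 load 0.4330
8 32 source 0.4479
9 36 load 0.4595
10 40 source 0.4685

Γ_L=0.777778, Γ_S=0.777778; launch V₁=1·25/225=0.111111
k=0 src: V=0.1111
k=1 load: inc=0.111111, refl=0.111111·0.777778=0.0864; V=0.000000+0.111111+0.086420=0.1975
k=2 src: inc=0.086420, refl=0.086420·0.777778=0.0672; V=0.111111+0.086420+0.067215=0.2647
k=3 load: inc=0.067215, refl=0.067215·0.777778=0.0523; V=0.197531+0.067215+0.052279=0.3170
k=4 src: inc=0.052279, refl=0.052279·0.777778=0.0407; V=0.264746+0.052279+0.040661=0.3577
k=5 load: inc=0.040661, refl=0.040661·0.777778=0.0316; V=0.317025+0.040661+0.031625=0.3893
k=6 src: inc=0.031625, refl=0.031625·0.777778=0.0246; V=0.357686+0.031625+0.024597=0.4139
k=7 load: inc=0.024597, refl=0.024597·0.777778=0.0191; V=0.389311+0.024597+0.019131=0.4330
k=8 src: inc=0.019131, refl=0.019131·0.777778=0.0149; V=0.413909+0.019131+0.014880=0.4479
k=9 load: inc=0.014880, refl=0.014880·0.777778=0.0116; V=0.433040+0.014880+0.011573=0.4595
k=10 src: inc=0.011573, refl=0.011573·0.777778=0.0090; V=0.447920+0.011573+0.009001=0.4685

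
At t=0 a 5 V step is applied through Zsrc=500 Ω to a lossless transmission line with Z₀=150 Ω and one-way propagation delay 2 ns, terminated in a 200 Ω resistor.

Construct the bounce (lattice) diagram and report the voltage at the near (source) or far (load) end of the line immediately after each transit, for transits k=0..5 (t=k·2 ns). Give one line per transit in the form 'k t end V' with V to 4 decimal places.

0 0 source 1.1538
1 2 load 1.3187
2 4 source 1.4074
3 6 load 1.4201
4 8 source 1.4269
5 10 load 1.4279

Γ_L=0.142857, Γ_S=0.538462; launch V₁=5·150/650=1.153846
k=0 src: V=1.1538
k=1 load: inc=1.153846, refl=1.153846·0.142857=0.1648; V=0.000000+1.153846+0.164835=1.3187
k=2 src: inc=0.164835, refl=0.164835·0.538462=0.0888; V=1.153846+0.164835+0.088757=1.4074
k=3 load: inc=0.088757, refl=0.088757·0.142857=0.0127; V=1.318681+0.088757+0.012680=1.4201
k=4 src: inc=0.012680, refl=0.012680·0.538462=0.0068; V=1.407439+0.012680+0.006827=1.4269
k=5 load: inc=0.006827, refl=0.006827·0.142857=0.0010; V=1.420118+0.006827+0.000975=1.4279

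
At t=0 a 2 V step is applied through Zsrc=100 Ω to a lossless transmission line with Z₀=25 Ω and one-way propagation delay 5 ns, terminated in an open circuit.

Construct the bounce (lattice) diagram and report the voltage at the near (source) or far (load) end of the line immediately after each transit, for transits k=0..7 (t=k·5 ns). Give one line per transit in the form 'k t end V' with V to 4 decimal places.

Γ_L=1.000000, Γ_S=0.600000; launch V₁=2·25/125=0.400000
k=0 src: V=0.4000
k=1 load: inc=0.400000, refl=0.400000·1.000000=0.4000; V=0.000000+0.400000+0.400000=0.8000
k=2 src: inc=0.400000, refl=0.400000·0.600000=0.2400; V=0.400000+0.400000+0.240000=1.0400
k=3 load: inc=0.240000, refl=0.240000·1.000000=0.2400; V=0.800000+0.240000+0.240000=1.2800
k=4 src: inc=0.240000, refl=0.240000·0.600000=0.1440; V=1.040000+0.240000+0.144000=1.4240
k=5 load: inc=0.144000, refl=0.144000·1.000000=0.1440; V=1.280000+0.144000+0.144000=1.5680
k=6 src: inc=0.144000, refl=0.144000·0.600000=0.0864; V=1.424000+0.144000+0.086400=1.6544
k=7 load: inc=0.086400, refl=0.086400·1.000000=0.0864; V=1.568000+0.086400+0.086400=1.7408

0 0 source 0.4000
1 5 load 0.8000
2 10 source 1.0400
3 15 load 1.2800
4 20 source 1.4240
5 25 load 1.5680
6 30 source 1.6544
7 35 load 1.7408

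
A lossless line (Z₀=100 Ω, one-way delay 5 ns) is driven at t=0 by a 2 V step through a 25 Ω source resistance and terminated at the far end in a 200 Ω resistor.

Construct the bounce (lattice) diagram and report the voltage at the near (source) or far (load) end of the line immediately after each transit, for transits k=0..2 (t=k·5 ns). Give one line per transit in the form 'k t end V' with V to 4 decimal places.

Γ_L=0.333333, Γ_S=-0.600000; launch V₁=2·100/125=1.600000
k=0 src: V=1.6000
k=1 load: inc=1.600000, refl=1.600000·0.333333=0.5333; V=0.000000+1.600000+0.533333=2.1333
k=2 src: inc=0.533333, refl=0.533333·-0.600000=-0.3200; V=1.600000+0.533333+-0.320000=1.8133

0 0 source 1.6000
1 5 load 2.1333
2 10 source 1.8133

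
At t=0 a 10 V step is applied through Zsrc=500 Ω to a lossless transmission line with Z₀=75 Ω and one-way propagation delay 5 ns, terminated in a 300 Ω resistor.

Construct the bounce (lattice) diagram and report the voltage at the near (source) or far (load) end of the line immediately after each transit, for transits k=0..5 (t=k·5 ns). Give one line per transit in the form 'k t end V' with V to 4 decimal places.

0 0 source 1.3043
1 5 load 2.0870
2 10 source 2.6654
3 15 load 3.0125
4 20 source 3.2690
5 25 load 3.4229

Γ_L=0.600000, Γ_S=0.739130; launch V₁=10·75/575=1.304348
k=0 src: V=1.3043
k=1 load: inc=1.304348, refl=1.304348·0.600000=0.7826; V=0.000000+1.304348+0.782609=2.0870
k=2 src: inc=0.782609, refl=0.782609·0.739130=0.5784; V=1.304348+0.782609+0.578450=2.6654
k=3 load: inc=0.578450, refl=0.578450·0.600000=0.3471; V=2.086957+0.578450+0.347070=3.0125
k=4 src: inc=0.347070, refl=0.347070·0.739130=0.2565; V=2.665406+0.347070+0.256530=3.2690
k=5 load: inc=0.256530, refl=0.256530·0.600000=0.1539; V=3.012476+0.256530+0.153918=3.4229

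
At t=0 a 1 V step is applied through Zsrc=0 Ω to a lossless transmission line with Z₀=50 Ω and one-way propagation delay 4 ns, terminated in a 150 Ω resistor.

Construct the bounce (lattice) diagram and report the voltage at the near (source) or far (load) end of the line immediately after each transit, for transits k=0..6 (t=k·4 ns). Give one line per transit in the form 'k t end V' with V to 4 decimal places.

0 0 source 1.0000
1 4 load 1.5000
2 8 source 1.0000
3 12 load 0.7500
4 16 source 1.0000
5 20 load 1.1250
6 24 source 1.0000

Γ_L=0.500000, Γ_S=-1.000000; launch V₁=1·50/50=1.000000
k=0 src: V=1.0000
k=1 load: inc=1.000000, refl=1.000000·0.500000=0.5000; V=0.000000+1.000000+0.500000=1.5000
k=2 src: inc=0.500000, refl=0.500000·-1.000000=-0.5000; V=1.000000+0.500000+-0.500000=1.0000
k=3 load: inc=-0.500000, refl=-0.500000·0.500000=-0.2500; V=1.500000+-0.500000+-0.250000=0.7500
k=4 src: inc=-0.250000, refl=-0.250000·-1.000000=0.2500; V=1.000000+-0.250000+0.250000=1.0000
k=5 load: inc=0.250000, refl=0.250000·0.500000=0.1250; V=0.750000+0.250000+0.125000=1.1250
k=6 src: inc=0.125000, refl=0.125000·-1.000000=-0.1250; V=1.000000+0.125000+-0.125000=1.0000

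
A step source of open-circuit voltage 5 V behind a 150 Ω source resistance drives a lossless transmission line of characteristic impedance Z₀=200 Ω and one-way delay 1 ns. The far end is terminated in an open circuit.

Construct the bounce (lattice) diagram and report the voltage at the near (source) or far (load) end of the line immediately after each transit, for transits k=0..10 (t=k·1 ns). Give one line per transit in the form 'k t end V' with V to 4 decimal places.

Γ_L=1.000000, Γ_S=-0.142857; launch V₁=5·200/350=2.857143
k=0 src: V=2.8571
k=1 load: inc=2.857143, refl=2.857143·1.000000=2.8571; V=0.000000+2.857143+2.857143=5.7143
k=2 src: inc=2.857143, refl=2.857143·-0.142857=-0.4082; V=2.857143+2.857143+-0.408163=5.3061
k=3 load: inc=-0.408163, refl=-0.408163·1.000000=-0.4082; V=5.714286+-0.408163+-0.408163=4.8980
k=4 src: inc=-0.408163, refl=-0.408163·-0.142857=0.0583; V=5.306122+-0.408163+0.058309=4.9563
k=5 load: inc=0.058309, refl=0.058309·1.000000=0.0583; V=4.897959+0.058309+0.058309=5.0146
k=6 src: inc=0.058309, refl=0.058309·-0.142857=-0.0083; V=4.956268+0.058309+-0.008330=5.0062
k=7 load: inc=-0.008330, refl=-0.008330·1.000000=-0.0083; V=5.014577+-0.008330+-0.008330=4.9979
k=8 src: inc=-0.008330, refl=-0.008330·-0.142857=0.0012; V=5.006247+-0.008330+0.001190=4.9991
k=9 load: inc=0.001190, refl=0.001190·1.000000=0.0012; V=4.997918+0.001190+0.001190=5.0003
k=10 src: inc=0.001190, refl=0.001190·-0.142857=-0.0002; V=4.999108+0.001190+-0.000170=5.0001

0 0 source 2.8571
1 1 load 5.7143
2 2 source 5.3061
3 3 load 4.8980
4 4 source 4.9563
5 5 load 5.0146
6 6 source 5.0062
7 7 load 4.9979
8 8 source 4.9991
9 9 load 5.0003
10 10 source 5.0001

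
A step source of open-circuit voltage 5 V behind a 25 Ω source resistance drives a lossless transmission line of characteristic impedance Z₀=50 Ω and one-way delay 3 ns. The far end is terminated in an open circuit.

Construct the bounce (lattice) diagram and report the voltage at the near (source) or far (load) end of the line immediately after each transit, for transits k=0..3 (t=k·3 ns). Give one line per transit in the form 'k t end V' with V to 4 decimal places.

Γ_L=1.000000, Γ_S=-0.333333; launch V₁=5·50/75=3.333333
k=0 src: V=3.3333
k=1 load: inc=3.333333, refl=3.333333·1.000000=3.3333; V=0.000000+3.333333+3.333333=6.6667
k=2 src: inc=3.333333, refl=3.333333·-0.333333=-1.1111; V=3.333333+3.333333+-1.111111=5.5556
k=3 load: inc=-1.111111, refl=-1.111111·1.000000=-1.1111; V=6.666667+-1.111111+-1.111111=4.4444

0 0 source 3.3333
1 3 load 6.6667
2 6 source 5.5556
3 9 load 4.4444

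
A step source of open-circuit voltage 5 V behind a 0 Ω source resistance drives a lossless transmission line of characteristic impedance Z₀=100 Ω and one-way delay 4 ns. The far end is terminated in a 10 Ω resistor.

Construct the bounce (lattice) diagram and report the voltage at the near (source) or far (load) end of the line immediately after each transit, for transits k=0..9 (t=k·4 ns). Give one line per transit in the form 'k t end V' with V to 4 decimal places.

Γ_L=-0.818182, Γ_S=-1.000000; launch V₁=5·100/100=5.000000
k=0 src: V=5.0000
k=1 load: inc=5.000000, refl=5.000000·-0.818182=-4.0909; V=0.000000+5.000000+-4.090909=0.9091
k=2 src: inc=-4.090909, refl=-4.090909·-1.000000=4.0909; V=5.000000+-4.090909+4.090909=5.0000
k=3 load: inc=4.090909, refl=4.090909·-0.818182=-3.3471; V=0.909091+4.090909+-3.347107=1.6529
k=4 src: inc=-3.347107, refl=-3.347107·-1.000000=3.3471; V=5.000000+-3.347107+3.347107=5.0000
k=5 load: inc=3.347107, refl=3.347107·-0.818182=-2.7385; V=1.652893+3.347107+-2.738542=2.2615
k=6 src: inc=-2.738542, refl=-2.738542·-1.000000=2.7385; V=5.000000+-2.738542+2.738542=5.0000
k=7 load: inc=2.738542, refl=2.738542·-0.818182=-2.2406; V=2.261458+2.738542+-2.240626=2.7594
k=8 src: inc=-2.240626, refl=-2.240626·-1.000000=2.2406; V=5.000000+-2.240626+2.240626=5.0000
k=9 load: inc=2.240626, refl=2.240626·-0.818182=-1.8332; V=2.759374+2.240626+-1.833239=3.1668

0 0 source 5.0000
1 4 load 0.9091
2 8 source 5.0000
3 12 load 1.6529
4 16 source 5.0000
5 20 load 2.2615
6 24 source 5.0000
7 28 load 2.7594
8 32 source 5.0000
9 36 load 3.1668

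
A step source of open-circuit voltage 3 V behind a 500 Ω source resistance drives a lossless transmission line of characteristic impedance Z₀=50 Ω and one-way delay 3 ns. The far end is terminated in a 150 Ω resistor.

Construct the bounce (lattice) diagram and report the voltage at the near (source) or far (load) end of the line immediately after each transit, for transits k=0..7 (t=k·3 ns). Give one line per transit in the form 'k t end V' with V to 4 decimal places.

Γ_L=0.500000, Γ_S=0.818182; launch V₁=3·50/550=0.272727
k=0 src: V=0.2727
k=1 load: inc=0.272727, refl=0.272727·0.500000=0.1364; V=0.000000+0.272727+0.136364=0.4091
k=2 src: inc=0.136364, refl=0.136364·0.818182=0.1116; V=0.272727+0.136364+0.111570=0.5207
k=3 load: inc=0.111570, refl=0.111570·0.500000=0.0558; V=0.409091+0.111570+0.055785=0.5764
k=4 src: inc=0.055785, refl=0.055785·0.818182=0.0456; V=0.520661+0.055785+0.045642=0.6221
k=5 load: inc=0.045642, refl=0.045642·0.500000=0.0228; V=0.576446+0.045642+0.022821=0.6449
k=6 src: inc=0.022821, refl=0.022821·0.818182=0.0187; V=0.622089+0.022821+0.018672=0.6636
k=7 load: inc=0.018672, refl=0.018672·0.500000=0.0093; V=0.644910+0.018672+0.009336=0.6729

0 0 source 0.2727
1 3 load 0.4091
2 6 source 0.5207
3 9 load 0.5764
4 12 source 0.6221
5 15 load 0.6449
6 18 source 0.6636
7 21 load 0.6729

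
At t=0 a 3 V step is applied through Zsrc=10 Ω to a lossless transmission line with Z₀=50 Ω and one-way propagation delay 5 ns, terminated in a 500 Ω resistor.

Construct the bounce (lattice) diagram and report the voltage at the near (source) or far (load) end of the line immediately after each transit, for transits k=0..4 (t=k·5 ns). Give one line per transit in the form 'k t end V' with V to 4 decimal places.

0 0 source 2.5000
1 5 load 4.5455
2 10 source 3.1818
3 15 load 2.0661
4 20 source 2.8099

Γ_L=0.818182, Γ_S=-0.666667; launch V₁=3·50/60=2.500000
k=0 src: V=2.5000
k=1 load: inc=2.500000, refl=2.500000·0.818182=2.0455; V=0.000000+2.500000+2.045455=4.5455
k=2 src: inc=2.045455, refl=2.045455·-0.666667=-1.3636; V=2.500000+2.045455+-1.363636=3.1818
k=3 load: inc=-1.363636, refl=-1.363636·0.818182=-1.1157; V=4.545455+-1.363636+-1.115702=2.0661
k=4 src: inc=-1.115702, refl=-1.115702·-0.666667=0.7438; V=3.181818+-1.115702+0.743802=2.8099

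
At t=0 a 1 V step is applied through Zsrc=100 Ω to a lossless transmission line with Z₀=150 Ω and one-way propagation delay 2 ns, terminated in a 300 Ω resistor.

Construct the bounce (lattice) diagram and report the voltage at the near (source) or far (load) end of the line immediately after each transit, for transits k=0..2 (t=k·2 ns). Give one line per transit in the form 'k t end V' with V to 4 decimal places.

0 0 source 0.6000
1 2 load 0.8000
2 4 source 0.7600

Γ_L=0.333333, Γ_S=-0.200000; launch V₁=1·150/250=0.600000
k=0 src: V=0.6000
k=1 load: inc=0.600000, refl=0.600000·0.333333=0.2000; V=0.000000+0.600000+0.200000=0.8000
k=2 src: inc=0.200000, refl=0.200000·-0.200000=-0.0400; V=0.600000+0.200000+-0.040000=0.7600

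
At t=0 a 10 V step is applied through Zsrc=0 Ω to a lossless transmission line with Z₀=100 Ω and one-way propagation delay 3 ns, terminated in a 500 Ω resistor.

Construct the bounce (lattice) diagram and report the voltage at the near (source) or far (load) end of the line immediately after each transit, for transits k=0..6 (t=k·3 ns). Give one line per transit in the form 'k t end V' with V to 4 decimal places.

Γ_L=0.666667, Γ_S=-1.000000; launch V₁=10·100/100=10.000000
k=0 src: V=10.0000
k=1 load: inc=10.000000, refl=10.000000·0.666667=6.6667; V=0.000000+10.000000+6.666667=16.6667
k=2 src: inc=6.666667, refl=6.666667·-1.000000=-6.6667; V=10.000000+6.666667+-6.666667=10.0000
k=3 load: inc=-6.666667, refl=-6.666667·0.666667=-4.4444; V=16.666667+-6.666667+-4.444444=5.5556
k=4 src: inc=-4.444444, refl=-4.444444·-1.000000=4.4444; V=10.000000+-4.444444+4.444444=10.0000
k=5 load: inc=4.444444, refl=4.444444·0.666667=2.9630; V=5.555556+4.444444+2.962963=12.9630
k=6 src: inc=2.962963, refl=2.962963·-1.000000=-2.9630; V=10.000000+2.962963+-2.962963=10.0000

0 0 source 10.0000
1 3 load 16.6667
2 6 source 10.0000
3 9 load 5.5556
4 12 source 10.0000
5 15 load 12.9630
6 18 source 10.0000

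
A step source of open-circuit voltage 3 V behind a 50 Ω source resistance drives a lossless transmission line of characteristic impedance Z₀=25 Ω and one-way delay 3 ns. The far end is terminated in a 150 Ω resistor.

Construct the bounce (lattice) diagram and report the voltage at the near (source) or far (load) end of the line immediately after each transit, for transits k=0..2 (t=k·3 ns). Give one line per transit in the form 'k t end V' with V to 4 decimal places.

Γ_L=0.714286, Γ_S=0.333333; launch V₁=3·25/75=1.000000
k=0 src: V=1.0000
k=1 load: inc=1.000000, refl=1.000000·0.714286=0.7143; V=0.000000+1.000000+0.714286=1.7143
k=2 src: inc=0.714286, refl=0.714286·0.333333=0.2381; V=1.000000+0.714286+0.238095=1.9524

0 0 source 1.0000
1 3 load 1.7143
2 6 source 1.9524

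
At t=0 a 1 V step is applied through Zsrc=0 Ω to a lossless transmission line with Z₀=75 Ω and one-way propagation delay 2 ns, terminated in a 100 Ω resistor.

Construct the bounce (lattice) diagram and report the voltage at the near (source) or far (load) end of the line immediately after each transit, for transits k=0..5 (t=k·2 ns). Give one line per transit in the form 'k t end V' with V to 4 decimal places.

Γ_L=0.142857, Γ_S=-1.000000; launch V₁=1·75/75=1.000000
k=0 src: V=1.0000
k=1 load: inc=1.000000, refl=1.000000·0.142857=0.1429; V=0.000000+1.000000+0.142857=1.1429
k=2 src: inc=0.142857, refl=0.142857·-1.000000=-0.1429; V=1.000000+0.142857+-0.142857=1.0000
k=3 load: inc=-0.142857, refl=-0.142857·0.142857=-0.0204; V=1.142857+-0.142857+-0.020408=0.9796
k=4 src: inc=-0.020408, refl=-0.020408·-1.000000=0.0204; V=1.000000+-0.020408+0.020408=1.0000
k=5 load: inc=0.020408, refl=0.020408·0.142857=0.0029; V=0.979592+0.020408+0.002915=1.0029

0 0 source 1.0000
1 2 load 1.1429
2 4 source 1.0000
3 6 load 0.9796
4 8 source 1.0000
5 10 load 1.0029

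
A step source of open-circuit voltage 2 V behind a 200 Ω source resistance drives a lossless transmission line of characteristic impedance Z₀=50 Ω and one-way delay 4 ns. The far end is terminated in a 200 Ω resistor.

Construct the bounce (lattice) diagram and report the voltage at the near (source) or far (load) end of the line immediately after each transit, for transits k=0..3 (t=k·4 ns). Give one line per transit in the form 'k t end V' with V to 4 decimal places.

Γ_L=0.600000, Γ_S=0.600000; launch V₁=2·50/250=0.400000
k=0 src: V=0.4000
k=1 load: inc=0.400000, refl=0.400000·0.600000=0.2400; V=0.000000+0.400000+0.240000=0.6400
k=2 src: inc=0.240000, refl=0.240000·0.600000=0.1440; V=0.400000+0.240000+0.144000=0.7840
k=3 load: inc=0.144000, refl=0.144000·0.600000=0.0864; V=0.640000+0.144000+0.086400=0.8704

0 0 source 0.4000
1 4 load 0.6400
2 8 source 0.7840
3 12 load 0.8704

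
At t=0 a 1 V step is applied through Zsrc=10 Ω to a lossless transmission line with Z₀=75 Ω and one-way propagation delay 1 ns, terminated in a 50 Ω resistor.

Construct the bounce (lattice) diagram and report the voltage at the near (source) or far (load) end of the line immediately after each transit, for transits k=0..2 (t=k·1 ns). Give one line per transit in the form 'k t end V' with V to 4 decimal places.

0 0 source 0.8824
1 1 load 0.7059
2 2 source 0.8408

Γ_L=-0.200000, Γ_S=-0.764706; launch V₁=1·75/85=0.882353
k=0 src: V=0.8824
k=1 load: inc=0.882353, refl=0.882353·-0.200000=-0.1765; V=0.000000+0.882353+-0.176471=0.7059
k=2 src: inc=-0.176471, refl=-0.176471·-0.764706=0.1349; V=0.882353+-0.176471+0.134948=0.8408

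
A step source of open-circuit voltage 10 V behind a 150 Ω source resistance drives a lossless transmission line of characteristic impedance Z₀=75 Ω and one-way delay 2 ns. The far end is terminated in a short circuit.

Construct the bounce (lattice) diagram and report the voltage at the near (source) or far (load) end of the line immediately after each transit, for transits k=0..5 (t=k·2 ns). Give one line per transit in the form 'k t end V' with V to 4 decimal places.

Γ_L=-1.000000, Γ_S=0.333333; launch V₁=10·75/225=3.333333
k=0 src: V=3.3333
k=1 load: inc=3.333333, refl=3.333333·-1.000000=-3.3333; V=0.000000+3.333333+-3.333333=0.0000
k=2 src: inc=-3.333333, refl=-3.333333·0.333333=-1.1111; V=3.333333+-3.333333+-1.111111=-1.1111
k=3 load: inc=-1.111111, refl=-1.111111·-1.000000=1.1111; V=0.000000+-1.111111+1.111111=0.0000
k=4 src: inc=1.111111, refl=1.111111·0.333333=0.3704; V=-1.111111+1.111111+0.370370=0.3704
k=5 load: inc=0.370370, refl=0.370370·-1.000000=-0.3704; V=0.000000+0.370370+-0.370370=0.0000

0 0 source 3.3333
1 2 load 0.0000
2 4 source -1.1111
3 6 load 0.0000
4 8 source 0.3704
5 10 load 0.0000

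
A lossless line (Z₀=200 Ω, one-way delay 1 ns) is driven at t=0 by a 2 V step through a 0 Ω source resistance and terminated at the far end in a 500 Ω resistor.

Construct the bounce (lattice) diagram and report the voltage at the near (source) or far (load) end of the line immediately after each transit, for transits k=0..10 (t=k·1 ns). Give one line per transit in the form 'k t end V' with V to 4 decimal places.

0 0 source 2.0000
1 1 load 2.8571
2 2 source 2.0000
3 3 load 1.6327
4 4 source 2.0000
5 5 load 2.1574
6 6 source 2.0000
7 7 load 1.9325
8 8 source 2.0000
9 9 load 2.0289
10 10 source 2.0000

Γ_L=0.428571, Γ_S=-1.000000; launch V₁=2·200/200=2.000000
k=0 src: V=2.0000
k=1 load: inc=2.000000, refl=2.000000·0.428571=0.8571; V=0.000000+2.000000+0.857143=2.8571
k=2 src: inc=0.857143, refl=0.857143·-1.000000=-0.8571; V=2.000000+0.857143+-0.857143=2.0000
k=3 load: inc=-0.857143, refl=-0.857143·0.428571=-0.3673; V=2.857143+-0.857143+-0.367347=1.6327
k=4 src: inc=-0.367347, refl=-0.367347·-1.000000=0.3673; V=2.000000+-0.367347+0.367347=2.0000
k=5 load: inc=0.367347, refl=0.367347·0.428571=0.1574; V=1.632653+0.367347+0.157434=2.1574
k=6 src: inc=0.157434, refl=0.157434·-1.000000=-0.1574; V=2.000000+0.157434+-0.157434=2.0000
k=7 load: inc=-0.157434, refl=-0.157434·0.428571=-0.0675; V=2.157434+-0.157434+-0.067472=1.9325
k=8 src: inc=-0.067472, refl=-0.067472·-1.000000=0.0675; V=2.000000+-0.067472+0.067472=2.0000
k=9 load: inc=0.067472, refl=0.067472·0.428571=0.0289; V=1.932528+0.067472+0.028917=2.0289
k=10 src: inc=0.028917, refl=0.028917·-1.000000=-0.0289; V=2.000000+0.028917+-0.028917=2.0000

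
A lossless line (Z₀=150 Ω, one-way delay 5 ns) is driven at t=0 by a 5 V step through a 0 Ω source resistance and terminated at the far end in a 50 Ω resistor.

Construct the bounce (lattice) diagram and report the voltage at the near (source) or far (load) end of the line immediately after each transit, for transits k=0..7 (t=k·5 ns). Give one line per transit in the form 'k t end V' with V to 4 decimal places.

Γ_L=-0.500000, Γ_S=-1.000000; launch V₁=5·150/150=5.000000
k=0 src: V=5.0000
k=1 load: inc=5.000000, refl=5.000000·-0.500000=-2.5000; V=0.000000+5.000000+-2.500000=2.5000
k=2 src: inc=-2.500000, refl=-2.500000·-1.000000=2.5000; V=5.000000+-2.500000+2.500000=5.0000
k=3 load: inc=2.500000, refl=2.500000·-0.500000=-1.2500; V=2.500000+2.500000+-1.250000=3.7500
k=4 src: inc=-1.250000, refl=-1.250000·-1.000000=1.2500; V=5.000000+-1.250000+1.250000=5.0000
k=5 load: inc=1.250000, refl=1.250000·-0.500000=-0.6250; V=3.750000+1.250000+-0.625000=4.3750
k=6 src: inc=-0.625000, refl=-0.625000·-1.000000=0.6250; V=5.000000+-0.625000+0.625000=5.0000
k=7 load: inc=0.625000, refl=0.625000·-0.500000=-0.3125; V=4.375000+0.625000+-0.312500=4.6875

0 0 source 5.0000
1 5 load 2.5000
2 10 source 5.0000
3 15 load 3.7500
4 20 source 5.0000
5 25 load 4.3750
6 30 source 5.0000
7 35 load 4.6875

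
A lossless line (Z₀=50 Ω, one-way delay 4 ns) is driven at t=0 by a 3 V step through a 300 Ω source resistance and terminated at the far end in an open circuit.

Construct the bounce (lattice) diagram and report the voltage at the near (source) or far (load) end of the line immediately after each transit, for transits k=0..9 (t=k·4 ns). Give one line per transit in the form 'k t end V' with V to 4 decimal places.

0 0 source 0.4286
1 4 load 0.8571
2 8 source 1.1633
3 12 load 1.4694
4 16 source 1.6880
5 20 load 1.9067
6 24 source 2.0629
7 28 load 2.2191
8 32 source 2.3306
9 36 load 2.4422

Γ_L=1.000000, Γ_S=0.714286; launch V₁=3·50/350=0.428571
k=0 src: V=0.4286
k=1 load: inc=0.428571, refl=0.428571·1.000000=0.4286; V=0.000000+0.428571+0.428571=0.8571
k=2 src: inc=0.428571, refl=0.428571·0.714286=0.3061; V=0.428571+0.428571+0.306122=1.1633
k=3 load: inc=0.306122, refl=0.306122·1.000000=0.3061; V=0.857143+0.306122+0.306122=1.4694
k=4 src: inc=0.306122, refl=0.306122·0.714286=0.2187; V=1.163265+0.306122+0.218659=1.6880
k=5 load: inc=0.218659, refl=0.218659·1.000000=0.2187; V=1.469388+0.218659+0.218659=1.9067
k=6 src: inc=0.218659, refl=0.218659·0.714286=0.1562; V=1.688047+0.218659+0.156185=2.0629
k=7 load: inc=0.156185, refl=0.156185·1.000000=0.1562; V=1.906706+0.156185+0.156185=2.2191
k=8 src: inc=0.156185, refl=0.156185·0.714286=0.1116; V=2.062890+0.156185+0.111561=2.3306
k=9 load: inc=0.111561, refl=0.111561·1.000000=0.1116; V=2.219075+0.111561+0.111561=2.4422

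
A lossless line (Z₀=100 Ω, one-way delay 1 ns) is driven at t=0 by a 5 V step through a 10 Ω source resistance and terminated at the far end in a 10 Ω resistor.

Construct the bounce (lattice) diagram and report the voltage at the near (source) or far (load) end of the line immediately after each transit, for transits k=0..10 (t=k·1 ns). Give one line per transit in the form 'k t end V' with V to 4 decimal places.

0 0 source 4.5455
1 1 load 0.8264
2 2 source 3.8693
3 3 load 1.3797
4 4 source 3.4166
5 5 load 1.7500
6 6 source 3.1136
7 7 load 1.9980
8 8 source 2.9108
9 9 load 2.1639
10 10 source 2.7750

Γ_L=-0.818182, Γ_S=-0.818182; launch V₁=5·100/110=4.545455
k=0 src: V=4.5455
k=1 load: inc=4.545455, refl=4.545455·-0.818182=-3.7190; V=0.000000+4.545455+-3.719008=0.8264
k=2 src: inc=-3.719008, refl=-3.719008·-0.818182=3.0428; V=4.545455+-3.719008+3.042825=3.8693
k=3 load: inc=3.042825, refl=3.042825·-0.818182=-2.4896; V=0.826446+3.042825+-2.489584=1.3797
k=4 src: inc=-2.489584, refl=-2.489584·-0.818182=2.0369; V=3.869271+-2.489584+2.036932=3.4166
k=5 load: inc=2.036932, refl=2.036932·-0.818182=-1.6666; V=1.379687+2.036932+-1.666581=1.7500
k=6 src: inc=-1.666581, refl=-1.666581·-0.818182=1.3636; V=3.416620+-1.666581+1.363566=3.1136
k=7 load: inc=1.363566, refl=1.363566·-0.818182=-1.1156; V=1.750039+1.363566+-1.115645=1.9980
k=8 src: inc=-1.115645, refl=-1.115645·-0.818182=0.9128; V=3.113605+-1.115645+0.912801=2.9108
k=9 load: inc=0.912801, refl=0.912801·-0.818182=-0.7468; V=1.997960+0.912801+-0.746837=2.1639
k=10 src: inc=-0.746837, refl=-0.746837·-0.818182=0.6110; V=2.910760+-0.746837+0.611048=2.7750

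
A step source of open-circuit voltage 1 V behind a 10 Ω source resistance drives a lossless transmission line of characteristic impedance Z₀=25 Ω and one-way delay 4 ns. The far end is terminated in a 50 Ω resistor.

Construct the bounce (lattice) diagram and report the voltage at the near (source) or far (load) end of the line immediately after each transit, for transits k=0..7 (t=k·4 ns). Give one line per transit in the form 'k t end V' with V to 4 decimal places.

0 0 source 0.7143
1 4 load 0.9524
2 8 source 0.8503
3 12 load 0.8163
4 16 source 0.8309
5 20 load 0.8358
6 24 source 0.8337
7 28 load 0.8330

Γ_L=0.333333, Γ_S=-0.428571; launch V₁=1·25/35=0.714286
k=0 src: V=0.7143
k=1 load: inc=0.714286, refl=0.714286·0.333333=0.2381; V=0.000000+0.714286+0.238095=0.9524
k=2 src: inc=0.238095, refl=0.238095·-0.428571=-0.1020; V=0.714286+0.238095+-0.102041=0.8503
k=3 load: inc=-0.102041, refl=-0.102041·0.333333=-0.0340; V=0.952381+-0.102041+-0.034014=0.8163
k=4 src: inc=-0.034014, refl=-0.034014·-0.428571=0.0146; V=0.850340+-0.034014+0.014577=0.8309
k=5 load: inc=0.014577, refl=0.014577·0.333333=0.0049; V=0.816327+0.014577+0.004859=0.8358
k=6 src: inc=0.004859, refl=0.004859·-0.428571=-0.0021; V=0.830904+0.004859+-0.002082=0.8337
k=7 load: inc=-0.002082, refl=-0.002082·0.333333=-0.0007; V=0.835763+-0.002082+-0.000694=0.8330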